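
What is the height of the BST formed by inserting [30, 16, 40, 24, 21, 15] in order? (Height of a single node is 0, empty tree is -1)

Insertion order: [30, 16, 40, 24, 21, 15]
Tree (level-order array): [30, 16, 40, 15, 24, None, None, None, None, 21]
Compute height bottom-up (empty subtree = -1):
  height(15) = 1 + max(-1, -1) = 0
  height(21) = 1 + max(-1, -1) = 0
  height(24) = 1 + max(0, -1) = 1
  height(16) = 1 + max(0, 1) = 2
  height(40) = 1 + max(-1, -1) = 0
  height(30) = 1 + max(2, 0) = 3
Height = 3


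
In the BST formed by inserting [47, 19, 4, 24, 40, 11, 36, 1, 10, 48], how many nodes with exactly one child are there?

Tree built from: [47, 19, 4, 24, 40, 11, 36, 1, 10, 48]
Tree (level-order array): [47, 19, 48, 4, 24, None, None, 1, 11, None, 40, None, None, 10, None, 36]
Rule: These are nodes with exactly 1 non-null child.
Per-node child counts:
  node 47: 2 child(ren)
  node 19: 2 child(ren)
  node 4: 2 child(ren)
  node 1: 0 child(ren)
  node 11: 1 child(ren)
  node 10: 0 child(ren)
  node 24: 1 child(ren)
  node 40: 1 child(ren)
  node 36: 0 child(ren)
  node 48: 0 child(ren)
Matching nodes: [11, 24, 40]
Count of nodes with exactly one child: 3


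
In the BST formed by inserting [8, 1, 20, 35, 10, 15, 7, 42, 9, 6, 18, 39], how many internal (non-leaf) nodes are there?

Tree built from: [8, 1, 20, 35, 10, 15, 7, 42, 9, 6, 18, 39]
Tree (level-order array): [8, 1, 20, None, 7, 10, 35, 6, None, 9, 15, None, 42, None, None, None, None, None, 18, 39]
Rule: An internal node has at least one child.
Per-node child counts:
  node 8: 2 child(ren)
  node 1: 1 child(ren)
  node 7: 1 child(ren)
  node 6: 0 child(ren)
  node 20: 2 child(ren)
  node 10: 2 child(ren)
  node 9: 0 child(ren)
  node 15: 1 child(ren)
  node 18: 0 child(ren)
  node 35: 1 child(ren)
  node 42: 1 child(ren)
  node 39: 0 child(ren)
Matching nodes: [8, 1, 7, 20, 10, 15, 35, 42]
Count of internal (non-leaf) nodes: 8


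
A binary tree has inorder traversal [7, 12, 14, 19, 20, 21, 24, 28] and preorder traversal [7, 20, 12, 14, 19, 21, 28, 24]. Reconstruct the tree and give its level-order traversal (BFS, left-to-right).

Inorder:  [7, 12, 14, 19, 20, 21, 24, 28]
Preorder: [7, 20, 12, 14, 19, 21, 28, 24]
Algorithm: preorder visits root first, so consume preorder in order;
for each root, split the current inorder slice at that value into
left-subtree inorder and right-subtree inorder, then recurse.
Recursive splits:
  root=7; inorder splits into left=[], right=[12, 14, 19, 20, 21, 24, 28]
  root=20; inorder splits into left=[12, 14, 19], right=[21, 24, 28]
  root=12; inorder splits into left=[], right=[14, 19]
  root=14; inorder splits into left=[], right=[19]
  root=19; inorder splits into left=[], right=[]
  root=21; inorder splits into left=[], right=[24, 28]
  root=28; inorder splits into left=[24], right=[]
  root=24; inorder splits into left=[], right=[]
Reconstructed level-order: [7, 20, 12, 21, 14, 28, 19, 24]


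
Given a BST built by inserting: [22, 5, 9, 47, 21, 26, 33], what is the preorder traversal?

Tree insertion order: [22, 5, 9, 47, 21, 26, 33]
Tree (level-order array): [22, 5, 47, None, 9, 26, None, None, 21, None, 33]
Preorder traversal: [22, 5, 9, 21, 47, 26, 33]


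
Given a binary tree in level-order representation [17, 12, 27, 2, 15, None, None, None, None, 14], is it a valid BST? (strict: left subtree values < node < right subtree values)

Level-order array: [17, 12, 27, 2, 15, None, None, None, None, 14]
Validate using subtree bounds (lo, hi): at each node, require lo < value < hi,
then recurse left with hi=value and right with lo=value.
Preorder trace (stopping at first violation):
  at node 17 with bounds (-inf, +inf): OK
  at node 12 with bounds (-inf, 17): OK
  at node 2 with bounds (-inf, 12): OK
  at node 15 with bounds (12, 17): OK
  at node 14 with bounds (12, 15): OK
  at node 27 with bounds (17, +inf): OK
No violation found at any node.
Result: Valid BST


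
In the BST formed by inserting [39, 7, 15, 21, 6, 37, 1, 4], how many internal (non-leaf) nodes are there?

Tree built from: [39, 7, 15, 21, 6, 37, 1, 4]
Tree (level-order array): [39, 7, None, 6, 15, 1, None, None, 21, None, 4, None, 37]
Rule: An internal node has at least one child.
Per-node child counts:
  node 39: 1 child(ren)
  node 7: 2 child(ren)
  node 6: 1 child(ren)
  node 1: 1 child(ren)
  node 4: 0 child(ren)
  node 15: 1 child(ren)
  node 21: 1 child(ren)
  node 37: 0 child(ren)
Matching nodes: [39, 7, 6, 1, 15, 21]
Count of internal (non-leaf) nodes: 6


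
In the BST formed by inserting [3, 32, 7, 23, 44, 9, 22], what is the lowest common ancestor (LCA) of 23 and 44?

Tree insertion order: [3, 32, 7, 23, 44, 9, 22]
Tree (level-order array): [3, None, 32, 7, 44, None, 23, None, None, 9, None, None, 22]
In a BST, the LCA of p=23, q=44 is the first node v on the
root-to-leaf path with p <= v <= q (go left if both < v, right if both > v).
Walk from root:
  at 3: both 23 and 44 > 3, go right
  at 32: 23 <= 32 <= 44, this is the LCA
LCA = 32


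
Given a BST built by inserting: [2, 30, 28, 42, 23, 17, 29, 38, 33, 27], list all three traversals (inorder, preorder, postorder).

Tree insertion order: [2, 30, 28, 42, 23, 17, 29, 38, 33, 27]
Tree (level-order array): [2, None, 30, 28, 42, 23, 29, 38, None, 17, 27, None, None, 33]
Inorder (L, root, R): [2, 17, 23, 27, 28, 29, 30, 33, 38, 42]
Preorder (root, L, R): [2, 30, 28, 23, 17, 27, 29, 42, 38, 33]
Postorder (L, R, root): [17, 27, 23, 29, 28, 33, 38, 42, 30, 2]


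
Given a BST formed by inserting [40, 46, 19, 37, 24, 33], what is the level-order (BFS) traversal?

Tree insertion order: [40, 46, 19, 37, 24, 33]
Tree (level-order array): [40, 19, 46, None, 37, None, None, 24, None, None, 33]
BFS from the root, enqueuing left then right child of each popped node:
  queue [40] -> pop 40, enqueue [19, 46], visited so far: [40]
  queue [19, 46] -> pop 19, enqueue [37], visited so far: [40, 19]
  queue [46, 37] -> pop 46, enqueue [none], visited so far: [40, 19, 46]
  queue [37] -> pop 37, enqueue [24], visited so far: [40, 19, 46, 37]
  queue [24] -> pop 24, enqueue [33], visited so far: [40, 19, 46, 37, 24]
  queue [33] -> pop 33, enqueue [none], visited so far: [40, 19, 46, 37, 24, 33]
Result: [40, 19, 46, 37, 24, 33]


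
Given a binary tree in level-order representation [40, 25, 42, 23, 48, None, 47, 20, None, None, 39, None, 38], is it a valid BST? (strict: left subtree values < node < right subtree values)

Level-order array: [40, 25, 42, 23, 48, None, 47, 20, None, None, 39, None, 38]
Validate using subtree bounds (lo, hi): at each node, require lo < value < hi,
then recurse left with hi=value and right with lo=value.
Preorder trace (stopping at first violation):
  at node 40 with bounds (-inf, +inf): OK
  at node 25 with bounds (-inf, 40): OK
  at node 23 with bounds (-inf, 25): OK
  at node 20 with bounds (-inf, 23): OK
  at node 48 with bounds (25, 40): VIOLATION
Node 48 violates its bound: not (25 < 48 < 40).
Result: Not a valid BST


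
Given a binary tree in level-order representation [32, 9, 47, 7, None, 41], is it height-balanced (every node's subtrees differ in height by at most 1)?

Tree (level-order array): [32, 9, 47, 7, None, 41]
Definition: a tree is height-balanced if, at every node, |h(left) - h(right)| <= 1 (empty subtree has height -1).
Bottom-up per-node check:
  node 7: h_left=-1, h_right=-1, diff=0 [OK], height=0
  node 9: h_left=0, h_right=-1, diff=1 [OK], height=1
  node 41: h_left=-1, h_right=-1, diff=0 [OK], height=0
  node 47: h_left=0, h_right=-1, diff=1 [OK], height=1
  node 32: h_left=1, h_right=1, diff=0 [OK], height=2
All nodes satisfy the balance condition.
Result: Balanced


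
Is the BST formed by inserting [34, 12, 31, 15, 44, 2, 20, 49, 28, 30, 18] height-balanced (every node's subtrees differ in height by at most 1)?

Tree (level-order array): [34, 12, 44, 2, 31, None, 49, None, None, 15, None, None, None, None, 20, 18, 28, None, None, None, 30]
Definition: a tree is height-balanced if, at every node, |h(left) - h(right)| <= 1 (empty subtree has height -1).
Bottom-up per-node check:
  node 2: h_left=-1, h_right=-1, diff=0 [OK], height=0
  node 18: h_left=-1, h_right=-1, diff=0 [OK], height=0
  node 30: h_left=-1, h_right=-1, diff=0 [OK], height=0
  node 28: h_left=-1, h_right=0, diff=1 [OK], height=1
  node 20: h_left=0, h_right=1, diff=1 [OK], height=2
  node 15: h_left=-1, h_right=2, diff=3 [FAIL (|-1-2|=3 > 1)], height=3
  node 31: h_left=3, h_right=-1, diff=4 [FAIL (|3--1|=4 > 1)], height=4
  node 12: h_left=0, h_right=4, diff=4 [FAIL (|0-4|=4 > 1)], height=5
  node 49: h_left=-1, h_right=-1, diff=0 [OK], height=0
  node 44: h_left=-1, h_right=0, diff=1 [OK], height=1
  node 34: h_left=5, h_right=1, diff=4 [FAIL (|5-1|=4 > 1)], height=6
Node 15 violates the condition: |-1 - 2| = 3 > 1.
Result: Not balanced


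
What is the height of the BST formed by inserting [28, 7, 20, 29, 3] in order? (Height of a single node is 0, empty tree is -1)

Insertion order: [28, 7, 20, 29, 3]
Tree (level-order array): [28, 7, 29, 3, 20]
Compute height bottom-up (empty subtree = -1):
  height(3) = 1 + max(-1, -1) = 0
  height(20) = 1 + max(-1, -1) = 0
  height(7) = 1 + max(0, 0) = 1
  height(29) = 1 + max(-1, -1) = 0
  height(28) = 1 + max(1, 0) = 2
Height = 2


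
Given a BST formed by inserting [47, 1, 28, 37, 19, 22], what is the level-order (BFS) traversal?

Tree insertion order: [47, 1, 28, 37, 19, 22]
Tree (level-order array): [47, 1, None, None, 28, 19, 37, None, 22]
BFS from the root, enqueuing left then right child of each popped node:
  queue [47] -> pop 47, enqueue [1], visited so far: [47]
  queue [1] -> pop 1, enqueue [28], visited so far: [47, 1]
  queue [28] -> pop 28, enqueue [19, 37], visited so far: [47, 1, 28]
  queue [19, 37] -> pop 19, enqueue [22], visited so far: [47, 1, 28, 19]
  queue [37, 22] -> pop 37, enqueue [none], visited so far: [47, 1, 28, 19, 37]
  queue [22] -> pop 22, enqueue [none], visited so far: [47, 1, 28, 19, 37, 22]
Result: [47, 1, 28, 19, 37, 22]


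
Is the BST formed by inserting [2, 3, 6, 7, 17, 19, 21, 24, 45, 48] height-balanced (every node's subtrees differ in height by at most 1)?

Tree (level-order array): [2, None, 3, None, 6, None, 7, None, 17, None, 19, None, 21, None, 24, None, 45, None, 48]
Definition: a tree is height-balanced if, at every node, |h(left) - h(right)| <= 1 (empty subtree has height -1).
Bottom-up per-node check:
  node 48: h_left=-1, h_right=-1, diff=0 [OK], height=0
  node 45: h_left=-1, h_right=0, diff=1 [OK], height=1
  node 24: h_left=-1, h_right=1, diff=2 [FAIL (|-1-1|=2 > 1)], height=2
  node 21: h_left=-1, h_right=2, diff=3 [FAIL (|-1-2|=3 > 1)], height=3
  node 19: h_left=-1, h_right=3, diff=4 [FAIL (|-1-3|=4 > 1)], height=4
  node 17: h_left=-1, h_right=4, diff=5 [FAIL (|-1-4|=5 > 1)], height=5
  node 7: h_left=-1, h_right=5, diff=6 [FAIL (|-1-5|=6 > 1)], height=6
  node 6: h_left=-1, h_right=6, diff=7 [FAIL (|-1-6|=7 > 1)], height=7
  node 3: h_left=-1, h_right=7, diff=8 [FAIL (|-1-7|=8 > 1)], height=8
  node 2: h_left=-1, h_right=8, diff=9 [FAIL (|-1-8|=9 > 1)], height=9
Node 24 violates the condition: |-1 - 1| = 2 > 1.
Result: Not balanced


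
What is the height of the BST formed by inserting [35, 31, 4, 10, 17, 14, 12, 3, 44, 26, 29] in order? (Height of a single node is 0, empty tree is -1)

Insertion order: [35, 31, 4, 10, 17, 14, 12, 3, 44, 26, 29]
Tree (level-order array): [35, 31, 44, 4, None, None, None, 3, 10, None, None, None, 17, 14, 26, 12, None, None, 29]
Compute height bottom-up (empty subtree = -1):
  height(3) = 1 + max(-1, -1) = 0
  height(12) = 1 + max(-1, -1) = 0
  height(14) = 1 + max(0, -1) = 1
  height(29) = 1 + max(-1, -1) = 0
  height(26) = 1 + max(-1, 0) = 1
  height(17) = 1 + max(1, 1) = 2
  height(10) = 1 + max(-1, 2) = 3
  height(4) = 1 + max(0, 3) = 4
  height(31) = 1 + max(4, -1) = 5
  height(44) = 1 + max(-1, -1) = 0
  height(35) = 1 + max(5, 0) = 6
Height = 6


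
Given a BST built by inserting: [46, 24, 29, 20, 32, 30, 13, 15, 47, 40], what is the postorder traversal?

Tree insertion order: [46, 24, 29, 20, 32, 30, 13, 15, 47, 40]
Tree (level-order array): [46, 24, 47, 20, 29, None, None, 13, None, None, 32, None, 15, 30, 40]
Postorder traversal: [15, 13, 20, 30, 40, 32, 29, 24, 47, 46]


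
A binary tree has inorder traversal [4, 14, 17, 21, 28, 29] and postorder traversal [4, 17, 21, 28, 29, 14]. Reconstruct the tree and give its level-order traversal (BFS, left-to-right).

Inorder:   [4, 14, 17, 21, 28, 29]
Postorder: [4, 17, 21, 28, 29, 14]
Algorithm: postorder visits root last, so walk postorder right-to-left;
each value is the root of the current inorder slice — split it at that
value, recurse on the right subtree first, then the left.
Recursive splits:
  root=14; inorder splits into left=[4], right=[17, 21, 28, 29]
  root=29; inorder splits into left=[17, 21, 28], right=[]
  root=28; inorder splits into left=[17, 21], right=[]
  root=21; inorder splits into left=[17], right=[]
  root=17; inorder splits into left=[], right=[]
  root=4; inorder splits into left=[], right=[]
Reconstructed level-order: [14, 4, 29, 28, 21, 17]


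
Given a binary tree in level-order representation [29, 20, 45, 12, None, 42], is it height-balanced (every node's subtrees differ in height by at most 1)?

Tree (level-order array): [29, 20, 45, 12, None, 42]
Definition: a tree is height-balanced if, at every node, |h(left) - h(right)| <= 1 (empty subtree has height -1).
Bottom-up per-node check:
  node 12: h_left=-1, h_right=-1, diff=0 [OK], height=0
  node 20: h_left=0, h_right=-1, diff=1 [OK], height=1
  node 42: h_left=-1, h_right=-1, diff=0 [OK], height=0
  node 45: h_left=0, h_right=-1, diff=1 [OK], height=1
  node 29: h_left=1, h_right=1, diff=0 [OK], height=2
All nodes satisfy the balance condition.
Result: Balanced


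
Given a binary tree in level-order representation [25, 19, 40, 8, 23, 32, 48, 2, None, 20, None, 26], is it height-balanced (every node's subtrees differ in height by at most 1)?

Tree (level-order array): [25, 19, 40, 8, 23, 32, 48, 2, None, 20, None, 26]
Definition: a tree is height-balanced if, at every node, |h(left) - h(right)| <= 1 (empty subtree has height -1).
Bottom-up per-node check:
  node 2: h_left=-1, h_right=-1, diff=0 [OK], height=0
  node 8: h_left=0, h_right=-1, diff=1 [OK], height=1
  node 20: h_left=-1, h_right=-1, diff=0 [OK], height=0
  node 23: h_left=0, h_right=-1, diff=1 [OK], height=1
  node 19: h_left=1, h_right=1, diff=0 [OK], height=2
  node 26: h_left=-1, h_right=-1, diff=0 [OK], height=0
  node 32: h_left=0, h_right=-1, diff=1 [OK], height=1
  node 48: h_left=-1, h_right=-1, diff=0 [OK], height=0
  node 40: h_left=1, h_right=0, diff=1 [OK], height=2
  node 25: h_left=2, h_right=2, diff=0 [OK], height=3
All nodes satisfy the balance condition.
Result: Balanced


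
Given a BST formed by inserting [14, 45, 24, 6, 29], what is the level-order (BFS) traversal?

Tree insertion order: [14, 45, 24, 6, 29]
Tree (level-order array): [14, 6, 45, None, None, 24, None, None, 29]
BFS from the root, enqueuing left then right child of each popped node:
  queue [14] -> pop 14, enqueue [6, 45], visited so far: [14]
  queue [6, 45] -> pop 6, enqueue [none], visited so far: [14, 6]
  queue [45] -> pop 45, enqueue [24], visited so far: [14, 6, 45]
  queue [24] -> pop 24, enqueue [29], visited so far: [14, 6, 45, 24]
  queue [29] -> pop 29, enqueue [none], visited so far: [14, 6, 45, 24, 29]
Result: [14, 6, 45, 24, 29]


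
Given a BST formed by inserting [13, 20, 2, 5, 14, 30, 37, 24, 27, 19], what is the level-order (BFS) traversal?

Tree insertion order: [13, 20, 2, 5, 14, 30, 37, 24, 27, 19]
Tree (level-order array): [13, 2, 20, None, 5, 14, 30, None, None, None, 19, 24, 37, None, None, None, 27]
BFS from the root, enqueuing left then right child of each popped node:
  queue [13] -> pop 13, enqueue [2, 20], visited so far: [13]
  queue [2, 20] -> pop 2, enqueue [5], visited so far: [13, 2]
  queue [20, 5] -> pop 20, enqueue [14, 30], visited so far: [13, 2, 20]
  queue [5, 14, 30] -> pop 5, enqueue [none], visited so far: [13, 2, 20, 5]
  queue [14, 30] -> pop 14, enqueue [19], visited so far: [13, 2, 20, 5, 14]
  queue [30, 19] -> pop 30, enqueue [24, 37], visited so far: [13, 2, 20, 5, 14, 30]
  queue [19, 24, 37] -> pop 19, enqueue [none], visited so far: [13, 2, 20, 5, 14, 30, 19]
  queue [24, 37] -> pop 24, enqueue [27], visited so far: [13, 2, 20, 5, 14, 30, 19, 24]
  queue [37, 27] -> pop 37, enqueue [none], visited so far: [13, 2, 20, 5, 14, 30, 19, 24, 37]
  queue [27] -> pop 27, enqueue [none], visited so far: [13, 2, 20, 5, 14, 30, 19, 24, 37, 27]
Result: [13, 2, 20, 5, 14, 30, 19, 24, 37, 27]


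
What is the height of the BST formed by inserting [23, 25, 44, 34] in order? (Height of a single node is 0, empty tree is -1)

Insertion order: [23, 25, 44, 34]
Tree (level-order array): [23, None, 25, None, 44, 34]
Compute height bottom-up (empty subtree = -1):
  height(34) = 1 + max(-1, -1) = 0
  height(44) = 1 + max(0, -1) = 1
  height(25) = 1 + max(-1, 1) = 2
  height(23) = 1 + max(-1, 2) = 3
Height = 3


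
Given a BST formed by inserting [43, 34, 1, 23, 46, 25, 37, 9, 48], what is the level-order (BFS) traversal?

Tree insertion order: [43, 34, 1, 23, 46, 25, 37, 9, 48]
Tree (level-order array): [43, 34, 46, 1, 37, None, 48, None, 23, None, None, None, None, 9, 25]
BFS from the root, enqueuing left then right child of each popped node:
  queue [43] -> pop 43, enqueue [34, 46], visited so far: [43]
  queue [34, 46] -> pop 34, enqueue [1, 37], visited so far: [43, 34]
  queue [46, 1, 37] -> pop 46, enqueue [48], visited so far: [43, 34, 46]
  queue [1, 37, 48] -> pop 1, enqueue [23], visited so far: [43, 34, 46, 1]
  queue [37, 48, 23] -> pop 37, enqueue [none], visited so far: [43, 34, 46, 1, 37]
  queue [48, 23] -> pop 48, enqueue [none], visited so far: [43, 34, 46, 1, 37, 48]
  queue [23] -> pop 23, enqueue [9, 25], visited so far: [43, 34, 46, 1, 37, 48, 23]
  queue [9, 25] -> pop 9, enqueue [none], visited so far: [43, 34, 46, 1, 37, 48, 23, 9]
  queue [25] -> pop 25, enqueue [none], visited so far: [43, 34, 46, 1, 37, 48, 23, 9, 25]
Result: [43, 34, 46, 1, 37, 48, 23, 9, 25]


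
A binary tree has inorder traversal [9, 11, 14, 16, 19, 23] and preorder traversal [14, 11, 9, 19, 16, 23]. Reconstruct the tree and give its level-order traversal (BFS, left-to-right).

Inorder:  [9, 11, 14, 16, 19, 23]
Preorder: [14, 11, 9, 19, 16, 23]
Algorithm: preorder visits root first, so consume preorder in order;
for each root, split the current inorder slice at that value into
left-subtree inorder and right-subtree inorder, then recurse.
Recursive splits:
  root=14; inorder splits into left=[9, 11], right=[16, 19, 23]
  root=11; inorder splits into left=[9], right=[]
  root=9; inorder splits into left=[], right=[]
  root=19; inorder splits into left=[16], right=[23]
  root=16; inorder splits into left=[], right=[]
  root=23; inorder splits into left=[], right=[]
Reconstructed level-order: [14, 11, 19, 9, 16, 23]


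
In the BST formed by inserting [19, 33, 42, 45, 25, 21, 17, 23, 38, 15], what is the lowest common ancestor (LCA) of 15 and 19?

Tree insertion order: [19, 33, 42, 45, 25, 21, 17, 23, 38, 15]
Tree (level-order array): [19, 17, 33, 15, None, 25, 42, None, None, 21, None, 38, 45, None, 23]
In a BST, the LCA of p=15, q=19 is the first node v on the
root-to-leaf path with p <= v <= q (go left if both < v, right if both > v).
Walk from root:
  at 19: 15 <= 19 <= 19, this is the LCA
LCA = 19


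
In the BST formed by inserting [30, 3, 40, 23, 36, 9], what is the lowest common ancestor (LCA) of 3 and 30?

Tree insertion order: [30, 3, 40, 23, 36, 9]
Tree (level-order array): [30, 3, 40, None, 23, 36, None, 9]
In a BST, the LCA of p=3, q=30 is the first node v on the
root-to-leaf path with p <= v <= q (go left if both < v, right if both > v).
Walk from root:
  at 30: 3 <= 30 <= 30, this is the LCA
LCA = 30


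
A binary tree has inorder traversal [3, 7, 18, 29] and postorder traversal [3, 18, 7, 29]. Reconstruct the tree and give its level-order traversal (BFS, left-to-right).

Inorder:   [3, 7, 18, 29]
Postorder: [3, 18, 7, 29]
Algorithm: postorder visits root last, so walk postorder right-to-left;
each value is the root of the current inorder slice — split it at that
value, recurse on the right subtree first, then the left.
Recursive splits:
  root=29; inorder splits into left=[3, 7, 18], right=[]
  root=7; inorder splits into left=[3], right=[18]
  root=18; inorder splits into left=[], right=[]
  root=3; inorder splits into left=[], right=[]
Reconstructed level-order: [29, 7, 3, 18]


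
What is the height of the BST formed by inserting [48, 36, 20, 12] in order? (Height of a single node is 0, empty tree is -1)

Insertion order: [48, 36, 20, 12]
Tree (level-order array): [48, 36, None, 20, None, 12]
Compute height bottom-up (empty subtree = -1):
  height(12) = 1 + max(-1, -1) = 0
  height(20) = 1 + max(0, -1) = 1
  height(36) = 1 + max(1, -1) = 2
  height(48) = 1 + max(2, -1) = 3
Height = 3


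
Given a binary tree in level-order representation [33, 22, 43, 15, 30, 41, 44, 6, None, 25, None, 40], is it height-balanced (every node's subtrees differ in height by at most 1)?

Tree (level-order array): [33, 22, 43, 15, 30, 41, 44, 6, None, 25, None, 40]
Definition: a tree is height-balanced if, at every node, |h(left) - h(right)| <= 1 (empty subtree has height -1).
Bottom-up per-node check:
  node 6: h_left=-1, h_right=-1, diff=0 [OK], height=0
  node 15: h_left=0, h_right=-1, diff=1 [OK], height=1
  node 25: h_left=-1, h_right=-1, diff=0 [OK], height=0
  node 30: h_left=0, h_right=-1, diff=1 [OK], height=1
  node 22: h_left=1, h_right=1, diff=0 [OK], height=2
  node 40: h_left=-1, h_right=-1, diff=0 [OK], height=0
  node 41: h_left=0, h_right=-1, diff=1 [OK], height=1
  node 44: h_left=-1, h_right=-1, diff=0 [OK], height=0
  node 43: h_left=1, h_right=0, diff=1 [OK], height=2
  node 33: h_left=2, h_right=2, diff=0 [OK], height=3
All nodes satisfy the balance condition.
Result: Balanced


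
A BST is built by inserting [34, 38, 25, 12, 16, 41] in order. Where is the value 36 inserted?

Starting tree (level order): [34, 25, 38, 12, None, None, 41, None, 16]
Insertion path: 34 -> 38
Result: insert 36 as left child of 38
Final tree (level order): [34, 25, 38, 12, None, 36, 41, None, 16]


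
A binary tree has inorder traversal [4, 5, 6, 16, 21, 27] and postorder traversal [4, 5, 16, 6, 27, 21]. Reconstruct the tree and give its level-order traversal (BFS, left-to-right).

Inorder:   [4, 5, 6, 16, 21, 27]
Postorder: [4, 5, 16, 6, 27, 21]
Algorithm: postorder visits root last, so walk postorder right-to-left;
each value is the root of the current inorder slice — split it at that
value, recurse on the right subtree first, then the left.
Recursive splits:
  root=21; inorder splits into left=[4, 5, 6, 16], right=[27]
  root=27; inorder splits into left=[], right=[]
  root=6; inorder splits into left=[4, 5], right=[16]
  root=16; inorder splits into left=[], right=[]
  root=5; inorder splits into left=[4], right=[]
  root=4; inorder splits into left=[], right=[]
Reconstructed level-order: [21, 6, 27, 5, 16, 4]


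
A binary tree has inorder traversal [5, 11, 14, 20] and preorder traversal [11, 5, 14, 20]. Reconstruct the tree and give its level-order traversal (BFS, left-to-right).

Inorder:  [5, 11, 14, 20]
Preorder: [11, 5, 14, 20]
Algorithm: preorder visits root first, so consume preorder in order;
for each root, split the current inorder slice at that value into
left-subtree inorder and right-subtree inorder, then recurse.
Recursive splits:
  root=11; inorder splits into left=[5], right=[14, 20]
  root=5; inorder splits into left=[], right=[]
  root=14; inorder splits into left=[], right=[20]
  root=20; inorder splits into left=[], right=[]
Reconstructed level-order: [11, 5, 14, 20]


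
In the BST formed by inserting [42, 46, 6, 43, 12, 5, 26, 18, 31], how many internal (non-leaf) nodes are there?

Tree built from: [42, 46, 6, 43, 12, 5, 26, 18, 31]
Tree (level-order array): [42, 6, 46, 5, 12, 43, None, None, None, None, 26, None, None, 18, 31]
Rule: An internal node has at least one child.
Per-node child counts:
  node 42: 2 child(ren)
  node 6: 2 child(ren)
  node 5: 0 child(ren)
  node 12: 1 child(ren)
  node 26: 2 child(ren)
  node 18: 0 child(ren)
  node 31: 0 child(ren)
  node 46: 1 child(ren)
  node 43: 0 child(ren)
Matching nodes: [42, 6, 12, 26, 46]
Count of internal (non-leaf) nodes: 5


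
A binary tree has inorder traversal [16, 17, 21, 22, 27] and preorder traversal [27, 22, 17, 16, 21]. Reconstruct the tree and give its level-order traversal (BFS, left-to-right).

Inorder:  [16, 17, 21, 22, 27]
Preorder: [27, 22, 17, 16, 21]
Algorithm: preorder visits root first, so consume preorder in order;
for each root, split the current inorder slice at that value into
left-subtree inorder and right-subtree inorder, then recurse.
Recursive splits:
  root=27; inorder splits into left=[16, 17, 21, 22], right=[]
  root=22; inorder splits into left=[16, 17, 21], right=[]
  root=17; inorder splits into left=[16], right=[21]
  root=16; inorder splits into left=[], right=[]
  root=21; inorder splits into left=[], right=[]
Reconstructed level-order: [27, 22, 17, 16, 21]


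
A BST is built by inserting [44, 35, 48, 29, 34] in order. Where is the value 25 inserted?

Starting tree (level order): [44, 35, 48, 29, None, None, None, None, 34]
Insertion path: 44 -> 35 -> 29
Result: insert 25 as left child of 29
Final tree (level order): [44, 35, 48, 29, None, None, None, 25, 34]


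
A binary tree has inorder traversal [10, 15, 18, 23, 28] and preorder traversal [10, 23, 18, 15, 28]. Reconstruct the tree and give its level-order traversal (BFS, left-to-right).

Inorder:  [10, 15, 18, 23, 28]
Preorder: [10, 23, 18, 15, 28]
Algorithm: preorder visits root first, so consume preorder in order;
for each root, split the current inorder slice at that value into
left-subtree inorder and right-subtree inorder, then recurse.
Recursive splits:
  root=10; inorder splits into left=[], right=[15, 18, 23, 28]
  root=23; inorder splits into left=[15, 18], right=[28]
  root=18; inorder splits into left=[15], right=[]
  root=15; inorder splits into left=[], right=[]
  root=28; inorder splits into left=[], right=[]
Reconstructed level-order: [10, 23, 18, 28, 15]


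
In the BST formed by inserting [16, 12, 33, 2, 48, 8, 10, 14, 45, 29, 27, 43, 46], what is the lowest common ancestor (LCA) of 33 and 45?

Tree insertion order: [16, 12, 33, 2, 48, 8, 10, 14, 45, 29, 27, 43, 46]
Tree (level-order array): [16, 12, 33, 2, 14, 29, 48, None, 8, None, None, 27, None, 45, None, None, 10, None, None, 43, 46]
In a BST, the LCA of p=33, q=45 is the first node v on the
root-to-leaf path with p <= v <= q (go left if both < v, right if both > v).
Walk from root:
  at 16: both 33 and 45 > 16, go right
  at 33: 33 <= 33 <= 45, this is the LCA
LCA = 33


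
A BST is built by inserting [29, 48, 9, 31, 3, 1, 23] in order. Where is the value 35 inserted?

Starting tree (level order): [29, 9, 48, 3, 23, 31, None, 1]
Insertion path: 29 -> 48 -> 31
Result: insert 35 as right child of 31
Final tree (level order): [29, 9, 48, 3, 23, 31, None, 1, None, None, None, None, 35]


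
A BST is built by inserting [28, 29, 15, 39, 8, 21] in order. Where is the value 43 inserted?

Starting tree (level order): [28, 15, 29, 8, 21, None, 39]
Insertion path: 28 -> 29 -> 39
Result: insert 43 as right child of 39
Final tree (level order): [28, 15, 29, 8, 21, None, 39, None, None, None, None, None, 43]


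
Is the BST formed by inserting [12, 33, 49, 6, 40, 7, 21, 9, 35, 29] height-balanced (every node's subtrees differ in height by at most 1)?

Tree (level-order array): [12, 6, 33, None, 7, 21, 49, None, 9, None, 29, 40, None, None, None, None, None, 35]
Definition: a tree is height-balanced if, at every node, |h(left) - h(right)| <= 1 (empty subtree has height -1).
Bottom-up per-node check:
  node 9: h_left=-1, h_right=-1, diff=0 [OK], height=0
  node 7: h_left=-1, h_right=0, diff=1 [OK], height=1
  node 6: h_left=-1, h_right=1, diff=2 [FAIL (|-1-1|=2 > 1)], height=2
  node 29: h_left=-1, h_right=-1, diff=0 [OK], height=0
  node 21: h_left=-1, h_right=0, diff=1 [OK], height=1
  node 35: h_left=-1, h_right=-1, diff=0 [OK], height=0
  node 40: h_left=0, h_right=-1, diff=1 [OK], height=1
  node 49: h_left=1, h_right=-1, diff=2 [FAIL (|1--1|=2 > 1)], height=2
  node 33: h_left=1, h_right=2, diff=1 [OK], height=3
  node 12: h_left=2, h_right=3, diff=1 [OK], height=4
Node 6 violates the condition: |-1 - 1| = 2 > 1.
Result: Not balanced


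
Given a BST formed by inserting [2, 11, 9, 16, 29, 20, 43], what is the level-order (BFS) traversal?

Tree insertion order: [2, 11, 9, 16, 29, 20, 43]
Tree (level-order array): [2, None, 11, 9, 16, None, None, None, 29, 20, 43]
BFS from the root, enqueuing left then right child of each popped node:
  queue [2] -> pop 2, enqueue [11], visited so far: [2]
  queue [11] -> pop 11, enqueue [9, 16], visited so far: [2, 11]
  queue [9, 16] -> pop 9, enqueue [none], visited so far: [2, 11, 9]
  queue [16] -> pop 16, enqueue [29], visited so far: [2, 11, 9, 16]
  queue [29] -> pop 29, enqueue [20, 43], visited so far: [2, 11, 9, 16, 29]
  queue [20, 43] -> pop 20, enqueue [none], visited so far: [2, 11, 9, 16, 29, 20]
  queue [43] -> pop 43, enqueue [none], visited so far: [2, 11, 9, 16, 29, 20, 43]
Result: [2, 11, 9, 16, 29, 20, 43]


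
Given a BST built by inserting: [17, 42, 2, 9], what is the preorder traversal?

Tree insertion order: [17, 42, 2, 9]
Tree (level-order array): [17, 2, 42, None, 9]
Preorder traversal: [17, 2, 9, 42]


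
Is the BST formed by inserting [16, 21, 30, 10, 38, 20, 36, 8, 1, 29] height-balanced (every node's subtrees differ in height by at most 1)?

Tree (level-order array): [16, 10, 21, 8, None, 20, 30, 1, None, None, None, 29, 38, None, None, None, None, 36]
Definition: a tree is height-balanced if, at every node, |h(left) - h(right)| <= 1 (empty subtree has height -1).
Bottom-up per-node check:
  node 1: h_left=-1, h_right=-1, diff=0 [OK], height=0
  node 8: h_left=0, h_right=-1, diff=1 [OK], height=1
  node 10: h_left=1, h_right=-1, diff=2 [FAIL (|1--1|=2 > 1)], height=2
  node 20: h_left=-1, h_right=-1, diff=0 [OK], height=0
  node 29: h_left=-1, h_right=-1, diff=0 [OK], height=0
  node 36: h_left=-1, h_right=-1, diff=0 [OK], height=0
  node 38: h_left=0, h_right=-1, diff=1 [OK], height=1
  node 30: h_left=0, h_right=1, diff=1 [OK], height=2
  node 21: h_left=0, h_right=2, diff=2 [FAIL (|0-2|=2 > 1)], height=3
  node 16: h_left=2, h_right=3, diff=1 [OK], height=4
Node 10 violates the condition: |1 - -1| = 2 > 1.
Result: Not balanced


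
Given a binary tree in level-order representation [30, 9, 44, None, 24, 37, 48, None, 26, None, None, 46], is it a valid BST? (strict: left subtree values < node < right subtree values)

Level-order array: [30, 9, 44, None, 24, 37, 48, None, 26, None, None, 46]
Validate using subtree bounds (lo, hi): at each node, require lo < value < hi,
then recurse left with hi=value and right with lo=value.
Preorder trace (stopping at first violation):
  at node 30 with bounds (-inf, +inf): OK
  at node 9 with bounds (-inf, 30): OK
  at node 24 with bounds (9, 30): OK
  at node 26 with bounds (24, 30): OK
  at node 44 with bounds (30, +inf): OK
  at node 37 with bounds (30, 44): OK
  at node 48 with bounds (44, +inf): OK
  at node 46 with bounds (44, 48): OK
No violation found at any node.
Result: Valid BST


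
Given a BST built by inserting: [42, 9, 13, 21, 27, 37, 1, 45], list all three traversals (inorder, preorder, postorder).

Tree insertion order: [42, 9, 13, 21, 27, 37, 1, 45]
Tree (level-order array): [42, 9, 45, 1, 13, None, None, None, None, None, 21, None, 27, None, 37]
Inorder (L, root, R): [1, 9, 13, 21, 27, 37, 42, 45]
Preorder (root, L, R): [42, 9, 1, 13, 21, 27, 37, 45]
Postorder (L, R, root): [1, 37, 27, 21, 13, 9, 45, 42]


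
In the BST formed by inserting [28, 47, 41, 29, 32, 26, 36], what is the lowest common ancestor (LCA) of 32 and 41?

Tree insertion order: [28, 47, 41, 29, 32, 26, 36]
Tree (level-order array): [28, 26, 47, None, None, 41, None, 29, None, None, 32, None, 36]
In a BST, the LCA of p=32, q=41 is the first node v on the
root-to-leaf path with p <= v <= q (go left if both < v, right if both > v).
Walk from root:
  at 28: both 32 and 41 > 28, go right
  at 47: both 32 and 41 < 47, go left
  at 41: 32 <= 41 <= 41, this is the LCA
LCA = 41


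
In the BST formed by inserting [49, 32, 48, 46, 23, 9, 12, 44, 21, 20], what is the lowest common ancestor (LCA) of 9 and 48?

Tree insertion order: [49, 32, 48, 46, 23, 9, 12, 44, 21, 20]
Tree (level-order array): [49, 32, None, 23, 48, 9, None, 46, None, None, 12, 44, None, None, 21, None, None, 20]
In a BST, the LCA of p=9, q=48 is the first node v on the
root-to-leaf path with p <= v <= q (go left if both < v, right if both > v).
Walk from root:
  at 49: both 9 and 48 < 49, go left
  at 32: 9 <= 32 <= 48, this is the LCA
LCA = 32


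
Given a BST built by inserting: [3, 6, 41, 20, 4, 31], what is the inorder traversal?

Tree insertion order: [3, 6, 41, 20, 4, 31]
Tree (level-order array): [3, None, 6, 4, 41, None, None, 20, None, None, 31]
Inorder traversal: [3, 4, 6, 20, 31, 41]


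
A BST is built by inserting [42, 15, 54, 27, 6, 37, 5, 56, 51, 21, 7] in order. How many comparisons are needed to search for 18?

Search path for 18: 42 -> 15 -> 27 -> 21
Found: False
Comparisons: 4


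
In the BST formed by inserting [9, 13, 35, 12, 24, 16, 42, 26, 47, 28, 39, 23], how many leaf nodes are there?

Tree built from: [9, 13, 35, 12, 24, 16, 42, 26, 47, 28, 39, 23]
Tree (level-order array): [9, None, 13, 12, 35, None, None, 24, 42, 16, 26, 39, 47, None, 23, None, 28]
Rule: A leaf has 0 children.
Per-node child counts:
  node 9: 1 child(ren)
  node 13: 2 child(ren)
  node 12: 0 child(ren)
  node 35: 2 child(ren)
  node 24: 2 child(ren)
  node 16: 1 child(ren)
  node 23: 0 child(ren)
  node 26: 1 child(ren)
  node 28: 0 child(ren)
  node 42: 2 child(ren)
  node 39: 0 child(ren)
  node 47: 0 child(ren)
Matching nodes: [12, 23, 28, 39, 47]
Count of leaf nodes: 5


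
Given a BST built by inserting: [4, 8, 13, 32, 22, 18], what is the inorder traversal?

Tree insertion order: [4, 8, 13, 32, 22, 18]
Tree (level-order array): [4, None, 8, None, 13, None, 32, 22, None, 18]
Inorder traversal: [4, 8, 13, 18, 22, 32]


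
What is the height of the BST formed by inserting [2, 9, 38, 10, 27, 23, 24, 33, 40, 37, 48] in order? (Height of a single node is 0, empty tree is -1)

Insertion order: [2, 9, 38, 10, 27, 23, 24, 33, 40, 37, 48]
Tree (level-order array): [2, None, 9, None, 38, 10, 40, None, 27, None, 48, 23, 33, None, None, None, 24, None, 37]
Compute height bottom-up (empty subtree = -1):
  height(24) = 1 + max(-1, -1) = 0
  height(23) = 1 + max(-1, 0) = 1
  height(37) = 1 + max(-1, -1) = 0
  height(33) = 1 + max(-1, 0) = 1
  height(27) = 1 + max(1, 1) = 2
  height(10) = 1 + max(-1, 2) = 3
  height(48) = 1 + max(-1, -1) = 0
  height(40) = 1 + max(-1, 0) = 1
  height(38) = 1 + max(3, 1) = 4
  height(9) = 1 + max(-1, 4) = 5
  height(2) = 1 + max(-1, 5) = 6
Height = 6


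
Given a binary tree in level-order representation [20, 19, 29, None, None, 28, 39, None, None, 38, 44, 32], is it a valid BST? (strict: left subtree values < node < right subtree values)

Level-order array: [20, 19, 29, None, None, 28, 39, None, None, 38, 44, 32]
Validate using subtree bounds (lo, hi): at each node, require lo < value < hi,
then recurse left with hi=value and right with lo=value.
Preorder trace (stopping at first violation):
  at node 20 with bounds (-inf, +inf): OK
  at node 19 with bounds (-inf, 20): OK
  at node 29 with bounds (20, +inf): OK
  at node 28 with bounds (20, 29): OK
  at node 39 with bounds (29, +inf): OK
  at node 38 with bounds (29, 39): OK
  at node 32 with bounds (29, 38): OK
  at node 44 with bounds (39, +inf): OK
No violation found at any node.
Result: Valid BST


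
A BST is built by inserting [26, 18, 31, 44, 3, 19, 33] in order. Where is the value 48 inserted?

Starting tree (level order): [26, 18, 31, 3, 19, None, 44, None, None, None, None, 33]
Insertion path: 26 -> 31 -> 44
Result: insert 48 as right child of 44
Final tree (level order): [26, 18, 31, 3, 19, None, 44, None, None, None, None, 33, 48]


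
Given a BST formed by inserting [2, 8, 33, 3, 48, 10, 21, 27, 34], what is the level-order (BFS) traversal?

Tree insertion order: [2, 8, 33, 3, 48, 10, 21, 27, 34]
Tree (level-order array): [2, None, 8, 3, 33, None, None, 10, 48, None, 21, 34, None, None, 27]
BFS from the root, enqueuing left then right child of each popped node:
  queue [2] -> pop 2, enqueue [8], visited so far: [2]
  queue [8] -> pop 8, enqueue [3, 33], visited so far: [2, 8]
  queue [3, 33] -> pop 3, enqueue [none], visited so far: [2, 8, 3]
  queue [33] -> pop 33, enqueue [10, 48], visited so far: [2, 8, 3, 33]
  queue [10, 48] -> pop 10, enqueue [21], visited so far: [2, 8, 3, 33, 10]
  queue [48, 21] -> pop 48, enqueue [34], visited so far: [2, 8, 3, 33, 10, 48]
  queue [21, 34] -> pop 21, enqueue [27], visited so far: [2, 8, 3, 33, 10, 48, 21]
  queue [34, 27] -> pop 34, enqueue [none], visited so far: [2, 8, 3, 33, 10, 48, 21, 34]
  queue [27] -> pop 27, enqueue [none], visited so far: [2, 8, 3, 33, 10, 48, 21, 34, 27]
Result: [2, 8, 3, 33, 10, 48, 21, 34, 27]


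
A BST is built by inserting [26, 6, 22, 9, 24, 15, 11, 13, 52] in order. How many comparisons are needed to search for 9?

Search path for 9: 26 -> 6 -> 22 -> 9
Found: True
Comparisons: 4


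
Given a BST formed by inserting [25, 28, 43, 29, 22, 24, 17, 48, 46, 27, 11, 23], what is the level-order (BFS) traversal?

Tree insertion order: [25, 28, 43, 29, 22, 24, 17, 48, 46, 27, 11, 23]
Tree (level-order array): [25, 22, 28, 17, 24, 27, 43, 11, None, 23, None, None, None, 29, 48, None, None, None, None, None, None, 46]
BFS from the root, enqueuing left then right child of each popped node:
  queue [25] -> pop 25, enqueue [22, 28], visited so far: [25]
  queue [22, 28] -> pop 22, enqueue [17, 24], visited so far: [25, 22]
  queue [28, 17, 24] -> pop 28, enqueue [27, 43], visited so far: [25, 22, 28]
  queue [17, 24, 27, 43] -> pop 17, enqueue [11], visited so far: [25, 22, 28, 17]
  queue [24, 27, 43, 11] -> pop 24, enqueue [23], visited so far: [25, 22, 28, 17, 24]
  queue [27, 43, 11, 23] -> pop 27, enqueue [none], visited so far: [25, 22, 28, 17, 24, 27]
  queue [43, 11, 23] -> pop 43, enqueue [29, 48], visited so far: [25, 22, 28, 17, 24, 27, 43]
  queue [11, 23, 29, 48] -> pop 11, enqueue [none], visited so far: [25, 22, 28, 17, 24, 27, 43, 11]
  queue [23, 29, 48] -> pop 23, enqueue [none], visited so far: [25, 22, 28, 17, 24, 27, 43, 11, 23]
  queue [29, 48] -> pop 29, enqueue [none], visited so far: [25, 22, 28, 17, 24, 27, 43, 11, 23, 29]
  queue [48] -> pop 48, enqueue [46], visited so far: [25, 22, 28, 17, 24, 27, 43, 11, 23, 29, 48]
  queue [46] -> pop 46, enqueue [none], visited so far: [25, 22, 28, 17, 24, 27, 43, 11, 23, 29, 48, 46]
Result: [25, 22, 28, 17, 24, 27, 43, 11, 23, 29, 48, 46]


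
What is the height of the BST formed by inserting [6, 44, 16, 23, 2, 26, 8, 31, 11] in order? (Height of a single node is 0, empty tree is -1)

Insertion order: [6, 44, 16, 23, 2, 26, 8, 31, 11]
Tree (level-order array): [6, 2, 44, None, None, 16, None, 8, 23, None, 11, None, 26, None, None, None, 31]
Compute height bottom-up (empty subtree = -1):
  height(2) = 1 + max(-1, -1) = 0
  height(11) = 1 + max(-1, -1) = 0
  height(8) = 1 + max(-1, 0) = 1
  height(31) = 1 + max(-1, -1) = 0
  height(26) = 1 + max(-1, 0) = 1
  height(23) = 1 + max(-1, 1) = 2
  height(16) = 1 + max(1, 2) = 3
  height(44) = 1 + max(3, -1) = 4
  height(6) = 1 + max(0, 4) = 5
Height = 5


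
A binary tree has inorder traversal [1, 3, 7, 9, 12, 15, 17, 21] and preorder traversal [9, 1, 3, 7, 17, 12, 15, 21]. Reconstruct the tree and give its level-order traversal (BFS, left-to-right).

Inorder:  [1, 3, 7, 9, 12, 15, 17, 21]
Preorder: [9, 1, 3, 7, 17, 12, 15, 21]
Algorithm: preorder visits root first, so consume preorder in order;
for each root, split the current inorder slice at that value into
left-subtree inorder and right-subtree inorder, then recurse.
Recursive splits:
  root=9; inorder splits into left=[1, 3, 7], right=[12, 15, 17, 21]
  root=1; inorder splits into left=[], right=[3, 7]
  root=3; inorder splits into left=[], right=[7]
  root=7; inorder splits into left=[], right=[]
  root=17; inorder splits into left=[12, 15], right=[21]
  root=12; inorder splits into left=[], right=[15]
  root=15; inorder splits into left=[], right=[]
  root=21; inorder splits into left=[], right=[]
Reconstructed level-order: [9, 1, 17, 3, 12, 21, 7, 15]
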